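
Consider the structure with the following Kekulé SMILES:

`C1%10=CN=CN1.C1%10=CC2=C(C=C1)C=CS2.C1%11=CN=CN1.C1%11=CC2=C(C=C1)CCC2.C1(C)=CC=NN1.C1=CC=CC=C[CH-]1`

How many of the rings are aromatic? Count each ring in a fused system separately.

6

The SMILES encodes a five-membered ring with nitrogens at positions 1 and 3 (one bearing H, one in a C=N bond) and two double bonds; a six-membered carbon ring with three alternating C=C double bonds, fused to a five-membered ring containing one sulfur and two C=C double bonds; a five-membered ring with nitrogens at positions 1 and 3 (one bearing H, one in a C=N bond) and two double bonds; a six-membered carbon ring with three alternating C=C double bonds, fused to a saturated five-membered carbon ring; a five-membered ring with two adjacent nitrogens (one bearing H, one in a double bond) and two double bonds; a seven-membered all-carbon ring bearing a negative charge on one carbon, with three C=C double bonds.
The 5-membered ring with two nitrogens (one N–H, one =N–) has a continuous p-orbital overlap around the ring; 2 ring double bonds (4 π electrons) plus a heteroatom lone pair (2) give 6 π electrons. 6 = 4(1)+2, so it is aromatic (imidazole).
The fused 6/5-membered bicyclic (with one sulfur) is a single π system with 9 sp² atoms and 10 π electrons from ring double bonds plus a heteroatom lone pair. 10 = 4(2)+2, so the system is aromatic and both rings count as aromatic (benzothiophene).
The second 5-membered ring with two nitrogens (one N–H, one =N–) is fully conjugated (every ring atom contributes a p orbital); 2 ring double bonds (4 π electrons) plus a heteroatom lone pair (2) give 6 π electrons. Since 6 = 4n+2 (n=1), it is aromatic (imidazole).
The 6-membered ring has a continuous p-orbital overlap around the ring; 3 ring double bonds give 6 π electrons. 6 = 4(1)+2, so it is aromatic (benzene ring).
The 5-membered ring has three sp³ carbons, so it is not fully conjugated — not aromatic (cyclopentane ring).
The 5-membered ring with two adjacent nitrogens (one N–H, one =N–) has a continuous p-orbital overlap around the ring; 2 ring double bonds (4 π electrons) plus a heteroatom lone pair (2) give 6 π electrons. That satisfies 4n+2 with n=1, so it is aromatic (pyrazole).
The 7-membered ring has only sp² ring atoms; a planar conformation would have a fully conjugated π system of 8 electrons. But 8 = 4(2), which is 4n not 4n+2, so it is not aromatic (cycloheptatrienyl anion).
6 of the 8 rings are aromatic. Total: 6.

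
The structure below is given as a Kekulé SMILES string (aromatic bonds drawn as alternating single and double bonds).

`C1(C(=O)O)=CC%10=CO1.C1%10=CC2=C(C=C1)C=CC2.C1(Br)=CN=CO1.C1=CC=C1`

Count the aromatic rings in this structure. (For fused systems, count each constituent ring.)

The SMILES encodes a five-membered ring of four carbons and one oxygen, with two C=C double bonds; a six-membered carbon ring with three alternating C=C double bonds, fused to a five-membered carbon ring containing one C=C double bond and one sp³ carbon; a five-membered ring with an oxygen at position 1 and a nitrogen at position 3 (in a C=N bond), with two double bonds; a four-membered carbon ring with two alternating C=C double bonds.
The 5-membered ring with one oxygen is planar and fully conjugated; 2 ring double bonds (4 π electrons) plus a heteroatom lone pair (2) give 6 π electrons. That satisfies 4n+2 with n=1, so it is aromatic (furan).
The 6-membered ring has a continuous p-orbital overlap around the ring; 3 ring double bonds give 6 π electrons. 6 = 4(1)+2, so it is aromatic (benzene ring).
The 5-membered ring has one sp³ carbon, so it is not fully conjugated — not aromatic (cyclopentene ring).
The 5-membered ring with one oxygen and one =N– is planar and fully conjugated; 2 ring double bonds (4 π electrons) plus a heteroatom lone pair (2) give 6 π electrons. 6 = 4(1)+2, so it is aromatic (oxazole).
The 4-membered ring has only sp² ring atoms; a planar conformation would have a fully conjugated π system of 4 electrons. But 4 = 4(1), which is 4n not 4n+2, so it is not aromatic (cyclobutadiene) — cyclobutadiene is antiaromatic and distorts to a rectangle.
3 of the 5 rings are aromatic. Total: 3.

3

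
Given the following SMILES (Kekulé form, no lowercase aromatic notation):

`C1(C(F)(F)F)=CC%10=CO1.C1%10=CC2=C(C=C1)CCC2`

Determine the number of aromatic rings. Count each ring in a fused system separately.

2

The SMILES encodes a five-membered ring of four carbons and one oxygen, with two C=C double bonds; a six-membered carbon ring with three alternating C=C double bonds, fused to a saturated five-membered carbon ring.
The 5-membered ring with one oxygen has a continuous p-orbital overlap around the ring; 2 ring double bonds (4 π electrons) plus a heteroatom lone pair (2) give 6 π electrons. That satisfies 4n+2 with n=1, so it is aromatic (furan).
The 6-membered ring is fully conjugated (every ring atom contributes a p orbital); 3 ring double bonds give 6 π electrons. That satisfies 4n+2 with n=1, so it is aromatic (benzene ring).
The 5-membered ring has three sp³ carbons, so it is not fully conjugated — not aromatic (cyclopentane ring).
2 of the 3 rings are aromatic. Total: 2.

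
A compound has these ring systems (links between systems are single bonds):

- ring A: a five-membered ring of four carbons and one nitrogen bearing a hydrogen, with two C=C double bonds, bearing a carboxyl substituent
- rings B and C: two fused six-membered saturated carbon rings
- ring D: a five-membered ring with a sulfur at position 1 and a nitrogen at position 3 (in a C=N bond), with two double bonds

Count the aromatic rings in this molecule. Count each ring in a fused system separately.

2

Ring A is fully conjugated (every ring atom contributes a p orbital); 2 ring double bonds (4 π electrons) plus a heteroatom lone pair (2) give 6 π electrons. 6 = 4(1)+2, so ring A is aromatic (pyrrole).
Ring B has only sp³ atoms, so it is not fully conjugated — not aromatic (cyclohexane ring).
Ring C has only sp³ atoms, so it is not fully conjugated — not aromatic (cyclohexane ring).
Ring D is planar and fully conjugated; 2 ring double bonds (4 π electrons) plus a heteroatom lone pair (2) give 6 π electrons. 6 = 4(1)+2, so ring D is aromatic (thiazole).
Aromatic: A, D. Total: 2.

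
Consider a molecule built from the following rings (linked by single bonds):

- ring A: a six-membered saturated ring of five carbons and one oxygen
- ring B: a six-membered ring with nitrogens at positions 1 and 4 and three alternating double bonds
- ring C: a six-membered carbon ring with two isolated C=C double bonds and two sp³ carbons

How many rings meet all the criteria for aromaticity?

1

Ring A has only sp³ atoms, so it is not fully conjugated — not aromatic (tetrahydropyran).
Ring B is planar and fully conjugated; 3 ring double bonds give 6 π electrons. That satisfies 4n+2 with n=1, so ring B is aromatic (pyrazine).
Ring C has two sp³ carbons, so it is not fully conjugated — not aromatic (1,4-cyclohexadiene).
Aromatic: B. Total: 1.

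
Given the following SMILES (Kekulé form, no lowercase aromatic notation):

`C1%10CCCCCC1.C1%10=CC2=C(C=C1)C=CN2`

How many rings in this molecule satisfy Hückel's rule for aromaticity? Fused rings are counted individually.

2

The SMILES encodes a seven-membered saturated carbon ring; a six-membered carbon ring with three alternating C=C double bonds, fused to a five-membered ring containing one N–H nitrogen and two C=C double bonds.
The 7-membered ring has only sp³ atoms, so it is not fully conjugated — not aromatic (cycloheptane).
The fused 6/5-membered bicyclic (with one N–H) is a single π system with 9 sp² atoms and 10 π electrons from ring double bonds plus a heteroatom lone pair. 10 = 4(2)+2, so the system is aromatic and both rings count as aromatic (indole).
2 of the 3 rings are aromatic. Total: 2.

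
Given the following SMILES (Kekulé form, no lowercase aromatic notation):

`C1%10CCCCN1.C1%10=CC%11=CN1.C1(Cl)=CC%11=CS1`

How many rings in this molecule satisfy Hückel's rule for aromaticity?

The SMILES encodes a six-membered saturated ring of five carbons and one N–H nitrogen; a five-membered ring of four carbons and one nitrogen bearing a hydrogen, with two C=C double bonds; a five-membered ring of four carbons and one sulfur, with two C=C double bonds.
The 6-membered ring with one N–H has only sp³ atoms, so it is not fully conjugated — not aromatic (piperidine).
The 5-membered ring with one N–H has a continuous p-orbital overlap around the ring; 2 ring double bonds (4 π electrons) plus a heteroatom lone pair (2) give 6 π electrons. That satisfies 4n+2 with n=1, so it is aromatic (pyrrole).
The 5-membered ring with one sulfur has a continuous p-orbital overlap around the ring; 2 ring double bonds (4 π electrons) plus a heteroatom lone pair (2) give 6 π electrons. That satisfies 4n+2 with n=1, so it is aromatic (thiophene).
2 of the 3 rings are aromatic. Total: 2.

2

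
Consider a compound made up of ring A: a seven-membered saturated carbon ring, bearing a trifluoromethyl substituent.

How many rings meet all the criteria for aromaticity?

0

Ring A has only sp³ atoms, so it is not fully conjugated — not aromatic (cycloheptane).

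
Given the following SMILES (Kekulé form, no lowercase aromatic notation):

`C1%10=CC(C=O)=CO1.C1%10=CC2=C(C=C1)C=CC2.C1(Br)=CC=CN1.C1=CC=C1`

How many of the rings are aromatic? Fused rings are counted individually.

3

The SMILES encodes a five-membered ring of four carbons and one oxygen, with two C=C double bonds; a six-membered carbon ring with three alternating C=C double bonds, fused to a five-membered carbon ring containing one C=C double bond and one sp³ carbon; a five-membered ring of four carbons and one nitrogen bearing a hydrogen, with two C=C double bonds; a four-membered carbon ring with two alternating C=C double bonds.
The 5-membered ring with one oxygen has a continuous p-orbital overlap around the ring; 2 ring double bonds (4 π electrons) plus a heteroatom lone pair (2) give 6 π electrons. That satisfies 4n+2 with n=1, so it is aromatic (furan).
The 6-membered ring is fully conjugated (every ring atom contributes a p orbital); 3 ring double bonds give 6 π electrons. Since 6 = 4n+2 (n=1), it is aromatic (benzene ring).
The 5-membered ring has one sp³ carbon, so it is not fully conjugated — not aromatic (cyclopentene ring).
The 5-membered ring with one N–H is fully conjugated (every ring atom contributes a p orbital); 2 ring double bonds (4 π electrons) plus a heteroatom lone pair (2) give 6 π electrons. Since 6 = 4n+2 (n=1), it is aromatic (pyrrole).
The 4-membered ring has only sp² ring atoms; a planar conformation would have a fully conjugated π system of 4 electrons. But 4 = 4(1), which is 4n not 4n+2, so it is not aromatic (cyclobutadiene) — cyclobutadiene is antiaromatic and distorts to a rectangle.
3 of the 5 rings are aromatic. Total: 3.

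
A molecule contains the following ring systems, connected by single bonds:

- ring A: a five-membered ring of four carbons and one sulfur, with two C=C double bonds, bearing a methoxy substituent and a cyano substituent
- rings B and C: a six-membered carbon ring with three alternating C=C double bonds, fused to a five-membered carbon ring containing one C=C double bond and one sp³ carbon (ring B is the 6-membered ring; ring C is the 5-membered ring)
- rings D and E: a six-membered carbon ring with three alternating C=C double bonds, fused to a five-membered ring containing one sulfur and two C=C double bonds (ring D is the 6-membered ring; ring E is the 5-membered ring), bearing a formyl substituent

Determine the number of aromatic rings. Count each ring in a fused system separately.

Ring A has a continuous p-orbital overlap around the ring; 2 ring double bonds (4 π electrons) plus a heteroatom lone pair (2) give 6 π electrons. Since 6 = 4n+2 (n=1), ring A is aromatic (thiophene).
Ring B is fully conjugated (every ring atom contributes a p orbital); 3 ring double bonds give 6 π electrons. Since 6 = 4n+2 (n=1), ring B is aromatic (benzene ring).
Ring C has one sp³ carbon, so it is not fully conjugated — not aromatic (cyclopentene ring).
Rings D and E form a fused bicyclic system (with one sulfur) with 9 sp² atoms and 10 π electrons from ring double bonds plus a heteroatom lone pair. 10 = 4(2)+2, so the system is aromatic and both rings count as aromatic (benzothiophene).
Aromatic: A, B, D, E. Total: 4.

4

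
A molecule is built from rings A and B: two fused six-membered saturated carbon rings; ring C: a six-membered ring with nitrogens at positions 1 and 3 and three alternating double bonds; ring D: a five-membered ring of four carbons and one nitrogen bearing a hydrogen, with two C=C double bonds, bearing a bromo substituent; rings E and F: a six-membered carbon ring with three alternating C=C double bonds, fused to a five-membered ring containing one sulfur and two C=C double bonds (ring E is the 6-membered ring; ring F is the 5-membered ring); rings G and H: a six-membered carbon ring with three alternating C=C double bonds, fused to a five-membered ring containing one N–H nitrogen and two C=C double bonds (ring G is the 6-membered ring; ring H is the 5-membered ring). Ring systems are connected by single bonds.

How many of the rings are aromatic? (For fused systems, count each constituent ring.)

6

Ring A has only sp³ atoms, so it is not fully conjugated — not aromatic (cyclohexane ring).
Ring B has only sp³ atoms, so it is not fully conjugated — not aromatic (cyclohexane ring).
Ring C is fully conjugated (every ring atom contributes a p orbital); 3 ring double bonds give 6 π electrons. 6 = 4(1)+2, so ring C is aromatic (pyrimidine).
Ring D is fully conjugated (every ring atom contributes a p orbital); 2 ring double bonds (4 π electrons) plus a heteroatom lone pair (2) give 6 π electrons. 6 = 4(1)+2, so ring D is aromatic (pyrrole).
Rings E and F form a fused bicyclic system (with one sulfur) with 9 sp² atoms and 10 π electrons from ring double bonds plus a heteroatom lone pair. 10 = 4(2)+2, so the system is aromatic and both rings count as aromatic (benzothiophene).
Rings G and H form a fused bicyclic system (with one N–H) with 9 sp² atoms and 10 π electrons from ring double bonds plus a heteroatom lone pair. 10 = 4(2)+2, so the system is aromatic and both rings count as aromatic (indole).
Aromatic: C, D, E, F, G, H. Total: 6.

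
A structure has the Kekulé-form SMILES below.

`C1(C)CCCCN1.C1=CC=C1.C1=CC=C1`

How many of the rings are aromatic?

The SMILES encodes a six-membered saturated ring of five carbons and one N–H nitrogen; a four-membered carbon ring with two alternating C=C double bonds; a four-membered carbon ring with two alternating C=C double bonds.
The 6-membered ring with one N–H has only sp³ atoms, so it is not fully conjugated — not aromatic (piperidine).
The 4-membered ring has only sp² ring atoms; a planar conformation would have a fully conjugated π system of 4 electrons. But 4 = 4(1), which is 4n not 4n+2, so it is not aromatic (cyclobutadiene) — cyclobutadiene is antiaromatic and distorts to a rectangle.
The second 4-membered ring has only sp² ring atoms; a planar conformation would have a fully conjugated π system of 4 electrons. But 4 = 4(1), which is 4n not 4n+2, so it is not aromatic (cyclobutadiene) — cyclobutadiene is antiaromatic and distorts to a rectangle.
None of the rings are aromatic. Total: 0.

0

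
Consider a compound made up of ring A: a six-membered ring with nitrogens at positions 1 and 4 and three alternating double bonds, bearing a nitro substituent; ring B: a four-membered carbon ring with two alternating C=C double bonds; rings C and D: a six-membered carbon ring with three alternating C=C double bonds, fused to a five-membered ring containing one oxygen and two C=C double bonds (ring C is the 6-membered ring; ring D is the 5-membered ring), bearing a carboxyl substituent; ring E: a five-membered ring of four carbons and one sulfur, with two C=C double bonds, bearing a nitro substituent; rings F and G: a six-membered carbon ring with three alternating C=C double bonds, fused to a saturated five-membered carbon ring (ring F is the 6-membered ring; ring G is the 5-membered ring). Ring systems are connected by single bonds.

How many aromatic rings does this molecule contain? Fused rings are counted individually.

5

Ring A is planar and fully conjugated; 3 ring double bonds give 6 π electrons. Since 6 = 4n+2 (n=1), ring A is aromatic (pyrazine).
Ring B has only sp² ring atoms; a planar conformation would have a fully conjugated π system of 4 electrons. But 4 = 4(1), which is 4n not 4n+2, so ring B is not aromatic (cyclobutadiene) — cyclobutadiene is antiaromatic and distorts to a rectangle.
Rings C and D form a fused bicyclic system (with one oxygen) with 9 sp² atoms and 10 π electrons from ring double bonds plus a heteroatom lone pair. 10 = 4(2)+2, so the system is aromatic and both rings count as aromatic (benzofuran).
Ring E has a continuous p-orbital overlap around the ring; 2 ring double bonds (4 π electrons) plus a heteroatom lone pair (2) give 6 π electrons. 6 = 4(1)+2, so ring E is aromatic (thiophene).
Ring F is planar and fully conjugated; 3 ring double bonds give 6 π electrons. That satisfies 4n+2 with n=1, so ring F is aromatic (benzene ring).
Ring G has three sp³ carbons, so it is not fully conjugated — not aromatic (cyclopentane ring).
Aromatic: A, C, D, E, F. Total: 5.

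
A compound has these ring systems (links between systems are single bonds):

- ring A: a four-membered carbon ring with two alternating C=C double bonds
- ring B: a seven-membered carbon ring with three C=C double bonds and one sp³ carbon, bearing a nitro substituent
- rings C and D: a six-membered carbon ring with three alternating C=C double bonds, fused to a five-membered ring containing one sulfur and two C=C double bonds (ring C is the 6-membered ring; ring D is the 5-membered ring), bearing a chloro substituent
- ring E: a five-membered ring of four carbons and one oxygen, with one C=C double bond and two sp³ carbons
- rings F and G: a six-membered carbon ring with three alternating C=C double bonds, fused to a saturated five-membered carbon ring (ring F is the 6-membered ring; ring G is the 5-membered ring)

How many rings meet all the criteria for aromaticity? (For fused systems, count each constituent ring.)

Ring A has only sp² ring atoms; a planar conformation would have a fully conjugated π system of 4 electrons. But 4 = 4(1), which is 4n not 4n+2, so ring A is not aromatic (cyclobutadiene) — cyclobutadiene is antiaromatic and distorts to a rectangle.
Ring B has one sp³ carbon, so it is not fully conjugated — not aromatic (cycloheptatriene).
Rings C and D form a fused bicyclic system (with one sulfur) with 9 sp² atoms and 10 π electrons from ring double bonds plus a heteroatom lone pair. 10 = 4(2)+2, so the system is aromatic and both rings count as aromatic (benzothiophene).
Ring E has two sp³ carbons, so it is not fully conjugated — not aromatic (2,3-dihydrofuran).
Ring F is fully conjugated (every ring atom contributes a p orbital); 3 ring double bonds give 6 π electrons. 6 = 4(1)+2, so ring F is aromatic (benzene ring).
Ring G has three sp³ carbons, so it is not fully conjugated — not aromatic (cyclopentane ring).
Aromatic: C, D, F. Total: 3.

3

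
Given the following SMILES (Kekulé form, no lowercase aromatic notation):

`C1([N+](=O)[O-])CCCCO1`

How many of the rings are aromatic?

The SMILES encodes a six-membered saturated ring of five carbons and one oxygen.
The 6-membered ring with one oxygen has only sp³ atoms, so it is not fully conjugated — not aromatic (tetrahydropyran).

0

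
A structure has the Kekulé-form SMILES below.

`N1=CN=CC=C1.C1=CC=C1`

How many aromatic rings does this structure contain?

The SMILES encodes a six-membered ring with nitrogens at positions 1 and 3 and three alternating double bonds; a four-membered carbon ring with two alternating C=C double bonds.
The 6-membered ring with two nitrogens (1,3) has a continuous p-orbital overlap around the ring; 3 ring double bonds give 6 π electrons. Since 6 = 4n+2 (n=1), it is aromatic (pyrimidine).
The 4-membered ring has only sp² ring atoms; a planar conformation would have a fully conjugated π system of 4 electrons. But 4 = 4(1), which is 4n not 4n+2, so it is not aromatic (cyclobutadiene) — cyclobutadiene is antiaromatic and distorts to a rectangle.
1 of the 2 rings is aromatic. Total: 1.

1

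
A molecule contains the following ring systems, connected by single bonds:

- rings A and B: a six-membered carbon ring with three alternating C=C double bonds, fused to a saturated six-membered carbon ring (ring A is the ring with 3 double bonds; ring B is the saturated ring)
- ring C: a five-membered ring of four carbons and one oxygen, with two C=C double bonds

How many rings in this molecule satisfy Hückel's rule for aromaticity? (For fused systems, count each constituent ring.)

2

Ring A is planar and fully conjugated; 3 ring double bonds give 6 π electrons. 6 = 4(1)+2, so ring A is aromatic (benzene ring).
Ring B has four sp³ carbons, so it is not fully conjugated — not aromatic (cyclohexane ring).
Ring C is fully conjugated (every ring atom contributes a p orbital); 2 ring double bonds (4 π electrons) plus a heteroatom lone pair (2) give 6 π electrons. 6 = 4(1)+2, so ring C is aromatic (furan).
Aromatic: A, C. Total: 2.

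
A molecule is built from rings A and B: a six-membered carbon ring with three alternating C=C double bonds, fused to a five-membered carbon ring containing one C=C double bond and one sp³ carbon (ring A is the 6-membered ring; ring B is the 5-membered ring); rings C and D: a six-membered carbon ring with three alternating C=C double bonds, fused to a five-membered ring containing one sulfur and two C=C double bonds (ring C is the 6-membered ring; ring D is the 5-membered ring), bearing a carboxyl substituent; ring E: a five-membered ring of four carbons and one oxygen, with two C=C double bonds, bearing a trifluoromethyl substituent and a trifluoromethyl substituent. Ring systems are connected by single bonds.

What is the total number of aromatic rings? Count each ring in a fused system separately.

4

Ring A has a continuous p-orbital overlap around the ring; 3 ring double bonds give 6 π electrons. 6 = 4(1)+2, so ring A is aromatic (benzene ring).
Ring B has one sp³ carbon, so it is not fully conjugated — not aromatic (cyclopentene ring).
Rings C and D form a fused bicyclic system (with one sulfur) with 9 sp² atoms and 10 π electrons from ring double bonds plus a heteroatom lone pair. 10 = 4(2)+2, so the system is aromatic and both rings count as aromatic (benzothiophene).
Ring E is fully conjugated (every ring atom contributes a p orbital); 2 ring double bonds (4 π electrons) plus a heteroatom lone pair (2) give 6 π electrons. 6 = 4(1)+2, so ring E is aromatic (furan).
Aromatic: A, C, D, E. Total: 4.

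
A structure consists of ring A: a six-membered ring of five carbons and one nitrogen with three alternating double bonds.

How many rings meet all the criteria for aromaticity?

1

Ring A is fully conjugated (every ring atom contributes a p orbital); 3 ring double bonds give 6 π electrons. Since 6 = 4n+2 (n=1), ring A is aromatic (pyridine).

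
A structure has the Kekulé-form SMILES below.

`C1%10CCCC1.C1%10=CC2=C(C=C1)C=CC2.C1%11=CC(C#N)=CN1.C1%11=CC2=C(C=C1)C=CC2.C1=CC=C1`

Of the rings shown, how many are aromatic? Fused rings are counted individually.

3

The SMILES encodes a five-membered saturated carbon ring; a six-membered carbon ring with three alternating C=C double bonds, fused to a five-membered carbon ring containing one C=C double bond and one sp³ carbon; a five-membered ring of four carbons and one nitrogen bearing a hydrogen, with two C=C double bonds; a six-membered carbon ring with three alternating C=C double bonds, fused to a five-membered carbon ring containing one C=C double bond and one sp³ carbon; a four-membered carbon ring with two alternating C=C double bonds.
The 5-membered ring has only sp³ atoms, so it is not fully conjugated — not aromatic (cyclopentane).
The 6-membered ring is fully conjugated (every ring atom contributes a p orbital); 3 ring double bonds give 6 π electrons. Since 6 = 4n+2 (n=1), it is aromatic (benzene ring).
The second 5-membered ring has one sp³ carbon, so it is not fully conjugated — not aromatic (cyclopentene ring).
The 5-membered ring with one N–H is planar and fully conjugated; 2 ring double bonds (4 π electrons) plus a heteroatom lone pair (2) give 6 π electrons. Since 6 = 4n+2 (n=1), it is aromatic (pyrrole).
The second 6-membered ring is planar and fully conjugated; 3 ring double bonds give 6 π electrons. 6 = 4(1)+2, so it is aromatic (benzene ring).
The third 5-membered ring has one sp³ carbon, so it is not fully conjugated — not aromatic (cyclopentene ring).
The 4-membered ring has only sp² ring atoms; a planar conformation would have a fully conjugated π system of 4 electrons. But 4 = 4(1), which is 4n not 4n+2, so it is not aromatic (cyclobutadiene) — cyclobutadiene is antiaromatic and distorts to a rectangle.
3 of the 7 rings are aromatic. Total: 3.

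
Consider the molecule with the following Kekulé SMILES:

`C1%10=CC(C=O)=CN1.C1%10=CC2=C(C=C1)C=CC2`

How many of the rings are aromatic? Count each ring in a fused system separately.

2

The SMILES encodes a five-membered ring of four carbons and one nitrogen bearing a hydrogen, with two C=C double bonds; a six-membered carbon ring with three alternating C=C double bonds, fused to a five-membered carbon ring containing one C=C double bond and one sp³ carbon.
The 5-membered ring with one N–H is fully conjugated (every ring atom contributes a p orbital); 2 ring double bonds (4 π electrons) plus a heteroatom lone pair (2) give 6 π electrons. Since 6 = 4n+2 (n=1), it is aromatic (pyrrole).
The 6-membered ring has a continuous p-orbital overlap around the ring; 3 ring double bonds give 6 π electrons. 6 = 4(1)+2, so it is aromatic (benzene ring).
The 5-membered ring has one sp³ carbon, so it is not fully conjugated — not aromatic (cyclopentene ring).
2 of the 3 rings are aromatic. Total: 2.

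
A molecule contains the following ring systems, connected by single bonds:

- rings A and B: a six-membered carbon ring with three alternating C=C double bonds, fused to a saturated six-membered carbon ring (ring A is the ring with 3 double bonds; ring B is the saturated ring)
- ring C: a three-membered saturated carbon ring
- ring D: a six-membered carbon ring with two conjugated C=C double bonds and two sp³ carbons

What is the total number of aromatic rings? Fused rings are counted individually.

Ring A has a continuous p-orbital overlap around the ring; 3 ring double bonds give 6 π electrons. That satisfies 4n+2 with n=1, so ring A is aromatic (benzene ring).
Ring B has four sp³ carbons, so it is not fully conjugated — not aromatic (cyclohexane ring).
Ring C has only sp³ atoms, so it is not fully conjugated — not aromatic (cyclopropane).
Ring D has two sp³ carbons, so it is not fully conjugated — not aromatic (1,3-cyclohexadiene).
Aromatic: A. Total: 1.

1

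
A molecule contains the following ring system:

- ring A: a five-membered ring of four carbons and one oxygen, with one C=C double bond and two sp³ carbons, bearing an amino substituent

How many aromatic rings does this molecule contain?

Ring A has two sp³ carbons, so it is not fully conjugated — not aromatic (2,3-dihydrofuran).

0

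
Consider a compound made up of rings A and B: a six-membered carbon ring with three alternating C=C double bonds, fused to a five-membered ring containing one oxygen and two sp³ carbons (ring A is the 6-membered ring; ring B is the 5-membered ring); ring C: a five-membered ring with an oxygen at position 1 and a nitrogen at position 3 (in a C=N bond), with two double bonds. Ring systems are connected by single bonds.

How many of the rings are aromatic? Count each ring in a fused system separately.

Ring A is planar and fully conjugated; 3 ring double bonds give 6 π electrons. 6 = 4(1)+2, so ring A is aromatic (benzene ring).
Ring B has two sp³ carbons, so it is not fully conjugated — not aromatic (oxolane ring).
Ring C is fully conjugated (every ring atom contributes a p orbital); 2 ring double bonds (4 π electrons) plus a heteroatom lone pair (2) give 6 π electrons. That satisfies 4n+2 with n=1, so ring C is aromatic (oxazole).
Aromatic: A, C. Total: 2.

2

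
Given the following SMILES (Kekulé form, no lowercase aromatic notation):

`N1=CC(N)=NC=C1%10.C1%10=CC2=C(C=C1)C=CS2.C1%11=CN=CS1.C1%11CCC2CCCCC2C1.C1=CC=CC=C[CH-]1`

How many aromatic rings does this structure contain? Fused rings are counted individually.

The SMILES encodes a six-membered ring with nitrogens at positions 1 and 4 and three alternating double bonds; a six-membered carbon ring with three alternating C=C double bonds, fused to a five-membered ring containing one sulfur and two C=C double bonds; a five-membered ring with a sulfur at position 1 and a nitrogen at position 3 (in a C=N bond), with two double bonds; two fused six-membered saturated carbon rings; a seven-membered all-carbon ring bearing a negative charge on one carbon, with three C=C double bonds.
The 6-membered ring with two nitrogens (1,4) is planar and fully conjugated; 3 ring double bonds give 6 π electrons. That satisfies 4n+2 with n=1, so it is aromatic (pyrazine).
The fused 6/5-membered bicyclic (with one sulfur) is a single π system with 9 sp² atoms and 10 π electrons from ring double bonds plus a heteroatom lone pair. 10 = 4(2)+2, so the system is aromatic and both rings count as aromatic (benzothiophene).
The 5-membered ring with one sulfur and one =N– is fully conjugated (every ring atom contributes a p orbital); 2 ring double bonds (4 π electrons) plus a heteroatom lone pair (2) give 6 π electrons. That satisfies 4n+2 with n=1, so it is aromatic (thiazole).
The 6-membered ring has only sp³ atoms, so it is not fully conjugated — not aromatic (cyclohexane ring).
The second 6-membered ring has only sp³ atoms, so it is not fully conjugated — not aromatic (cyclohexane ring).
The 7-membered ring has only sp² ring atoms; a planar conformation would have a fully conjugated π system of 8 electrons. But 8 = 4(2), which is 4n not 4n+2, so it is not aromatic (cycloheptatrienyl anion).
4 of the 7 rings are aromatic. Total: 4.

4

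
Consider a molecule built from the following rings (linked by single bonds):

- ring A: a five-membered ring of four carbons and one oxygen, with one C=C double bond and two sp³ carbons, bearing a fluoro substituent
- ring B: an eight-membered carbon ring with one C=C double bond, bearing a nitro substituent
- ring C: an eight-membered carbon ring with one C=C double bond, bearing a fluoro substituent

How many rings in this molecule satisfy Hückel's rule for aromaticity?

0

Ring A has two sp³ carbons, so it is not fully conjugated — not aromatic (2,3-dihydrofuran).
Ring B has six sp³ carbons, so it is not fully conjugated — not aromatic (cyclooctene).
Ring C has six sp³ carbons, so it is not fully conjugated — not aromatic (cyclooctene).
No ring is aromatic. Total: 0.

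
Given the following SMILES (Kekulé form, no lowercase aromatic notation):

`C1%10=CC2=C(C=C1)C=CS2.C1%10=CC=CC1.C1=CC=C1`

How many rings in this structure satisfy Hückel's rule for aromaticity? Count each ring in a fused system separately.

2

The SMILES encodes a six-membered carbon ring with three alternating C=C double bonds, fused to a five-membered ring containing one sulfur and two C=C double bonds; a five-membered carbon ring with two conjugated C=C double bonds and one sp³ carbon; a four-membered carbon ring with two alternating C=C double bonds.
The fused 6/5-membered bicyclic (with one sulfur) is a single π system with 9 sp² atoms and 10 π electrons from ring double bonds plus a heteroatom lone pair. 10 = 4(2)+2, so the system is aromatic and both rings count as aromatic (benzothiophene).
The 5-membered ring has one sp³ carbon, so it is not fully conjugated — not aromatic (cyclopentadiene).
The 4-membered ring has only sp² ring atoms; a planar conformation would have a fully conjugated π system of 4 electrons. But 4 = 4(1), which is 4n not 4n+2, so it is not aromatic (cyclobutadiene) — cyclobutadiene is antiaromatic and distorts to a rectangle.
2 of the 4 rings are aromatic. Total: 2.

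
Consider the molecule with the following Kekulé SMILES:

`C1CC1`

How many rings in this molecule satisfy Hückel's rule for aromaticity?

The SMILES encodes a three-membered saturated carbon ring.
The 3-membered ring has only sp³ atoms, so it is not fully conjugated — not aromatic (cyclopropane).

0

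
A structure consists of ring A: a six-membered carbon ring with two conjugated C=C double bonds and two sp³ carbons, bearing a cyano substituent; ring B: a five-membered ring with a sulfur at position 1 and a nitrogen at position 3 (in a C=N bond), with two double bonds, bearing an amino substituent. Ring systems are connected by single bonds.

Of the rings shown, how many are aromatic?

1

Ring A has two sp³ carbons, so it is not fully conjugated — not aromatic (1,3-cyclohexadiene).
Ring B is planar and fully conjugated; 2 ring double bonds (4 π electrons) plus a heteroatom lone pair (2) give 6 π electrons. 6 = 4(1)+2, so ring B is aromatic (thiazole).
Aromatic: B. Total: 1.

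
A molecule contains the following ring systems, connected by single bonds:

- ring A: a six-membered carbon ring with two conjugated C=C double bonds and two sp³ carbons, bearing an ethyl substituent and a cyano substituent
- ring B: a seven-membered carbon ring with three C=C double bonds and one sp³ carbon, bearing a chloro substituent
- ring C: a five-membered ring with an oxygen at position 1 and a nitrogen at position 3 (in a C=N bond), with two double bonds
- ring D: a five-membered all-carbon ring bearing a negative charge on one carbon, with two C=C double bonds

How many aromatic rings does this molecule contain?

2

Ring A has two sp³ carbons, so it is not fully conjugated — not aromatic (1,3-cyclohexadiene).
Ring B has one sp³ carbon, so it is not fully conjugated — not aromatic (cycloheptatriene).
Ring C has a continuous p-orbital overlap around the ring; 2 ring double bonds (4 π electrons) plus a heteroatom lone pair (2) give 6 π electrons. Since 6 = 4n+2 (n=1), ring C is aromatic (oxazole).
Ring D is fully conjugated (every ring atom contributes a p orbital); 2 ring double bonds (4 π electrons) plus the carbanion lone pair (2) give 6 π electrons. 6 = 4(1)+2, so ring D is aromatic (cyclopentadienyl anion).
Aromatic: C, D. Total: 2.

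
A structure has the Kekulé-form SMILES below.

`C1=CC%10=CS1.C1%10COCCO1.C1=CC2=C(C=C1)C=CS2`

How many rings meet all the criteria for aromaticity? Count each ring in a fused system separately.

The SMILES encodes a five-membered ring of four carbons and one sulfur, with two C=C double bonds; a six-membered saturated ring with oxygens at positions 1 and 4; a six-membered carbon ring with three alternating C=C double bonds, fused to a five-membered ring containing one sulfur and two C=C double bonds.
The 5-membered ring with one sulfur is fully conjugated (every ring atom contributes a p orbital); 2 ring double bonds (4 π electrons) plus a heteroatom lone pair (2) give 6 π electrons. 6 = 4(1)+2, so it is aromatic (thiophene).
The 6-membered ring with two oxygens (1,4) has only sp³ atoms, so it is not fully conjugated — not aromatic (1,4-dioxane).
The fused 6/5-membered bicyclic (with one sulfur) is a single π system with 9 sp² atoms and 10 π electrons from ring double bonds plus a heteroatom lone pair. 10 = 4(2)+2, so the system is aromatic and both rings count as aromatic (benzothiophene).
3 of the 4 rings are aromatic. Total: 3.

3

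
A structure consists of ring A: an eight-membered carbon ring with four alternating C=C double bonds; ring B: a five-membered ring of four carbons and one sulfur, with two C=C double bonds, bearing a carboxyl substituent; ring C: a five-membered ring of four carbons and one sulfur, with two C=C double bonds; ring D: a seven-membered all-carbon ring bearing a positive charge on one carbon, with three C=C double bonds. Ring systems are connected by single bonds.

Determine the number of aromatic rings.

3

Ring A has only sp² ring atoms; a planar conformation would have a fully conjugated π system of 8 electrons. But 8 = 4(2), which is 4n not 4n+2, so ring A is not aromatic (cyclooctatetraene) — cyclooctatetraene distorts into a non-planar tub to avoid antiaromaticity.
Ring B has a continuous p-orbital overlap around the ring; 2 ring double bonds (4 π electrons) plus a heteroatom lone pair (2) give 6 π electrons. Since 6 = 4n+2 (n=1), ring B is aromatic (thiophene).
Ring C has a continuous p-orbital overlap around the ring; 2 ring double bonds (4 π electrons) plus a heteroatom lone pair (2) give 6 π electrons. Since 6 = 4n+2 (n=1), ring C is aromatic (thiophene).
Ring D is planar and fully conjugated; 3 ring double bonds (6 π electrons) plus the carbocation's empty p orbital (0, but keeps the ring conjugated) give 6 π electrons. Since 6 = 4n+2 (n=1), ring D is aromatic (tropylium cation).
Aromatic: B, C, D. Total: 3.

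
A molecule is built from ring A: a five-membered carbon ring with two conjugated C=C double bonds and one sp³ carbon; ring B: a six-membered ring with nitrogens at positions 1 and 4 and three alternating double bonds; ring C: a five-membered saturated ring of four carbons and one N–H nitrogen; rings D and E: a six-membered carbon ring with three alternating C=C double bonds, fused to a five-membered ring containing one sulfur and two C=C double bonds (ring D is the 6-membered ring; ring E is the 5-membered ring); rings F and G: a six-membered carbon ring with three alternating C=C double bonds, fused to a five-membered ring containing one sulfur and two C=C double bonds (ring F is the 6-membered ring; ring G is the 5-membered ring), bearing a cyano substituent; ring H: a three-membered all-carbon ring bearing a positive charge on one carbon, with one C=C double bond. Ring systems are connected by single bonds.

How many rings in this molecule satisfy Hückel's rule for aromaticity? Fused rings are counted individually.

Ring A has one sp³ carbon, so it is not fully conjugated — not aromatic (cyclopentadiene).
Ring B has a continuous p-orbital overlap around the ring; 3 ring double bonds give 6 π electrons. Since 6 = 4n+2 (n=1), ring B is aromatic (pyrazine).
Ring C has only sp³ atoms, so it is not fully conjugated — not aromatic (pyrrolidine).
Rings D and E form a fused bicyclic system (with one sulfur) with 9 sp² atoms and 10 π electrons from ring double bonds plus a heteroatom lone pair. 10 = 4(2)+2, so the system is aromatic and both rings count as aromatic (benzothiophene).
Rings F and G form a fused bicyclic system (with one sulfur) with 9 sp² atoms and 10 π electrons from ring double bonds plus a heteroatom lone pair. 10 = 4(2)+2, so the system is aromatic and both rings count as aromatic (benzothiophene).
Ring H is fully conjugated (every ring atom contributes a p orbital); 1 ring double bond (2 π electrons) plus the carbocation's empty p orbital (0, but keeps the ring conjugated) give 2 π electrons. 2 = 4(0)+2, so ring H is aromatic (cyclopropenyl cation).
Aromatic: B, D, E, F, G, H. Total: 6.

6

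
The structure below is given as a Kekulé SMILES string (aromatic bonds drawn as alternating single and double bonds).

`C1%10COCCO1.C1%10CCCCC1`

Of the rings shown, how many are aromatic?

The SMILES encodes a six-membered saturated ring with oxygens at positions 1 and 4; a six-membered saturated carbon ring.
The 6-membered ring with two oxygens (1,4) has only sp³ atoms, so it is not fully conjugated — not aromatic (1,4-dioxane).
The 6-membered ring has only sp³ atoms, so it is not fully conjugated — not aromatic (cyclohexane).
None of the rings are aromatic. Total: 0.

0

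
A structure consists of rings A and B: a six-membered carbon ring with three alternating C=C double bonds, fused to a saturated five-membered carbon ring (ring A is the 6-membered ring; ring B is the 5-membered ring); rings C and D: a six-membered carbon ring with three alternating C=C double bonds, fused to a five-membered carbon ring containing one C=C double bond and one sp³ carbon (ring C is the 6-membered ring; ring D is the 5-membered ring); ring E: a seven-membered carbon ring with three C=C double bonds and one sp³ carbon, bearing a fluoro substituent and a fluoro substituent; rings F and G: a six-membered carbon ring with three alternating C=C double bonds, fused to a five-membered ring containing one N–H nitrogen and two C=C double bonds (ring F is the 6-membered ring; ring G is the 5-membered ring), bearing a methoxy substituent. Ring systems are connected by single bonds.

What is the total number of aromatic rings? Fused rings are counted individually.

4

Ring A has a continuous p-orbital overlap around the ring; 3 ring double bonds give 6 π electrons. That satisfies 4n+2 with n=1, so ring A is aromatic (benzene ring).
Ring B has three sp³ carbons, so it is not fully conjugated — not aromatic (cyclopentane ring).
Ring C has a continuous p-orbital overlap around the ring; 3 ring double bonds give 6 π electrons. 6 = 4(1)+2, so ring C is aromatic (benzene ring).
Ring D has one sp³ carbon, so it is not fully conjugated — not aromatic (cyclopentene ring).
Ring E has one sp³ carbon, so it is not fully conjugated — not aromatic (cycloheptatriene).
Rings F and G form a fused bicyclic system (with one N–H) with 9 sp² atoms and 10 π electrons from ring double bonds plus a heteroatom lone pair. 10 = 4(2)+2, so the system is aromatic and both rings count as aromatic (indole).
Aromatic: A, C, F, G. Total: 4.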